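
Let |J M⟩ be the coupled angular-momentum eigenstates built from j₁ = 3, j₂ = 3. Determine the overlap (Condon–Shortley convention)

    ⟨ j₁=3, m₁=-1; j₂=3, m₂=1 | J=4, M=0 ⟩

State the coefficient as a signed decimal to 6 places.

√[9·2!4!4!/11! · 2!4!4!2!4!4!] = √(663552/1925)
  +(−1)^0/∏(0,2,4,4,0,0)! = 1/1152  (running 1/1152)
  +(−1)^1/∏(1,1,3,3,1,1)! = -1/36  (running -31/1152)
  +(−1)^2/∏(2,0,2,2,2,2)! = 1/32  (running 5/1152)
⟨..|..⟩ = √(663552/1925)·(5/1152) = +0.080582

+0.080582  (= +√(1/154))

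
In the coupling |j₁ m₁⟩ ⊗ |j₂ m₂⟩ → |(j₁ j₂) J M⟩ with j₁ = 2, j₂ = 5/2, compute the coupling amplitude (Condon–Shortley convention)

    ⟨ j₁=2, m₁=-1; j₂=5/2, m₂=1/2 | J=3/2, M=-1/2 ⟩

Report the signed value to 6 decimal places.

+0.487950

√[4·3!1!2!/7! · 1!3!3!2!1!2!] = √(48/35)
  +(−1)^2/∏(2,1,1,1,0,1)! = 1/2  (running 1/2)
  +(−1)^3/∏(3,0,0,0,1,2)! = -1/12  (running 5/12)
⟨..|..⟩ = √(48/35)·(5/12) = +0.487950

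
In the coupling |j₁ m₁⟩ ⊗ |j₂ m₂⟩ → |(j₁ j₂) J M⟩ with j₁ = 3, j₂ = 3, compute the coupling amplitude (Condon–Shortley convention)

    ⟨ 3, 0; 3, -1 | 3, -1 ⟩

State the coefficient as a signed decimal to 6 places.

triangle: 3!×3!×3!/10! = 216/3628800
(j±m)!: 3!×3!×2!×4!×2!×4! = 82944
prefactor² = (2J+1)×Δ×N² = 864/25
  k=0: +1/(0!×3!×3!×2!×0!×1!) = 1/72
  k=1: −1/(1!×2!×2!×1!×1!×2!) = -1/8
  k=2: +1/(2!×1!×1!×0!×2!×3!) = 1/24
Σ = -5/72  ⇒  CG² = 864/25×(-5/72)² = 1/6
CG = −√(1/6) = -0.408248

−√(1/6) ≈ -0.408248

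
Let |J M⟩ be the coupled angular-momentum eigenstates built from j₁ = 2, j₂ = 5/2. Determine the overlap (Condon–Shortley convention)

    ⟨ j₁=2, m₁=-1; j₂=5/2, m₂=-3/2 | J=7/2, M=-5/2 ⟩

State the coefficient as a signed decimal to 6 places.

+√(1/63) ≈ +0.125988

j₁+j₂−J=1  J+j₁−j₂=3  J−j₁+j₂=4  j₁+j₂+J+1=9
(j₁±m₁, j₂±m₂, J±M) = (1,3,1,4,1,6)
P² = 2304/7
sum k=0..1:
  [0] +1/36 = 1/36
  [1] −1/48 = -1/48
S = 1/144
C² = P²·S² = 1/63 ; C = +0.125988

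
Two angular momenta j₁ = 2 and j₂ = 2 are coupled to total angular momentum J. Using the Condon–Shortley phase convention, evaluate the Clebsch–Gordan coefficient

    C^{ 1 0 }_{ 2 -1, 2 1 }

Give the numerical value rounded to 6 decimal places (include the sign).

√[3·3!1!1!/6! · 1!3!3!1!1!1!] = √(9/10)
  +(−1)^2/∏(2,1,1,1,0,0)! = 1/2  (running 1/2)
  +(−1)^3/∏(3,0,0,0,1,1)! = -1/6  (running 1/3)
⟨..|..⟩ = √(9/10)·(1/3) = +0.316228

+√(1/10) ≈ +0.316228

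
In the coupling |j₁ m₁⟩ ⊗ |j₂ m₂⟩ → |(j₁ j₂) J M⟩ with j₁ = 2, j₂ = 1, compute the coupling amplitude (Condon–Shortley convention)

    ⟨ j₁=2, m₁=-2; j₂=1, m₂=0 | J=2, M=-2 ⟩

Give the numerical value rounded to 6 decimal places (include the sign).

−√(2/3) = -0.816497

j₁+j₂−J=1  J+j₁−j₂=3  J−j₁+j₂=1  j₁+j₂+J+1=6
(j₁±m₁, j₂±m₂, J±M) = (0,4,1,1,0,4)
P² = 24
sum k=1..1:
  [1] −1/6 = -1/6
S = -1/6
C² = P²·S² = 2/3 ; C = -0.816497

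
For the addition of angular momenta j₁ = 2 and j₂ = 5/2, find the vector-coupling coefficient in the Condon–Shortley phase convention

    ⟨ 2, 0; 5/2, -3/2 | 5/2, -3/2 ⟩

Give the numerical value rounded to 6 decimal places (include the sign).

-0.119523

j₁+j₂−J=2  J+j₁−j₂=2  J−j₁+j₂=3  j₁+j₂+J+1=8
(j₁±m₁, j₂±m₂, J±M) = (2,2,1,4,1,4)
P² = 288/35
sum k=0..1:
  [0] +1/8 = 1/8
  [1] −1/6 = -1/6
S = -1/24
C² = P²·S² = 1/70 ; C = -0.119523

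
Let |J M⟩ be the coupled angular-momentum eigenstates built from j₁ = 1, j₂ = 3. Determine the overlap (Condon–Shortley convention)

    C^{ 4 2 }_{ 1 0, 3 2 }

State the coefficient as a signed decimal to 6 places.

+√(3/7) ≈ +0.654654

j₁+j₂−J=0  J+j₁−j₂=2  J−j₁+j₂=6  j₁+j₂+J+1=9
(j₁±m₁, j₂±m₂, J±M) = (1,1,5,1,6,2)
P² = 43200/7
sum k=0..0:
  [0] +1/120 = 1/120
S = 1/120
C² = P²·S² = 3/7 ; C = +0.654654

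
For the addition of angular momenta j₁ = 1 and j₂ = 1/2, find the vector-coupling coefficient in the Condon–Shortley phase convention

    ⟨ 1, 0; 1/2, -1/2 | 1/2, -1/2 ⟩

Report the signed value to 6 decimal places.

+0.577350

j₁+j₂−J=1  J+j₁−j₂=1  J−j₁+j₂=0  j₁+j₂+J+1=3
(j₁±m₁, j₂±m₂, J±M) = (1,1,0,1,0,1)
P² = 1/3
sum k=0..0:
  [0] +1/1 = 1
S = 1
C² = P²·S² = 1/3 ; C = +0.577350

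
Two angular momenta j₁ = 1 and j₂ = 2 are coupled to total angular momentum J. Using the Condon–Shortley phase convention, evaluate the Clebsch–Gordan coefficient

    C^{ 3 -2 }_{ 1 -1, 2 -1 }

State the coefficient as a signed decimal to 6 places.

triangle: 0!·2!·4!/7! = 48/5040
(j±m)!: 0!·2!·1!·3!·1!·5! = 1440
prefactor² = (2J+1)·Δ·N² = 96
  k=0: +1/(0!·0!·2!·1!·0!·3!) = 1/12
Σ = 1/12  ⇒  CG² = 96·1/12² = 2/3
CG = +√(2/3) = +0.816497

+√(2/3) = +0.816497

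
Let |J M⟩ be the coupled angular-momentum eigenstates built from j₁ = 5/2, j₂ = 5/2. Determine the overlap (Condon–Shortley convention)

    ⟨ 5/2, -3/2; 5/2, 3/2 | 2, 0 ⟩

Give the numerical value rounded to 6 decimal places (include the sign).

−√(1/84) ≈ -0.109109

triangle: 3!*2!*2!/8! = 24/40320
(j±m)!: 1!*4!*4!*1!*2!*2! = 2304
prefactor² = (2J+1)*Δ*N² = 48/7
  k=2: +1/(2!*1!*2!*2!*0!*0!) = 1/8
  k=3: −1/(3!*0!*1!*1!*1!*1!) = -1/6
Σ = -1/24  ⇒  CG² = 48/7*(-1/24)² = 1/84
CG = −√(1/84) = -0.109109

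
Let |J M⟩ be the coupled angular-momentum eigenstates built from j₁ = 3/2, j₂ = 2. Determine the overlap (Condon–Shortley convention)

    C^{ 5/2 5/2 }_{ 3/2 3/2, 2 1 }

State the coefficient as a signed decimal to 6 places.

+0.654654

√[6·1!2!3!/7! · 3!0!3!1!5!0!] = √(432/7)
  +(−1)^0/∏(0,1,0,3,2,0)! = 1/12  (running 1/12)
⟨..|..⟩ = √(432/7)·(1/12) = +0.654654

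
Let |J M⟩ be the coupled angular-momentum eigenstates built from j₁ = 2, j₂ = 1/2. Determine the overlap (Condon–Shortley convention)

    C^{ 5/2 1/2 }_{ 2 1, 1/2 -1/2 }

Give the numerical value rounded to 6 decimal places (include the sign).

triangle: 0!·4!·1!/6! = 24/720
(j±m)!: 3!·1!·0!·1!·3!·2! = 72
prefactor² = (2J+1)·Δ·N² = 72/5
  k=0: +1/(0!·0!·1!·0!·3!·1!) = 1/6
Σ = 1/6  ⇒  CG² = 72/5·1/6² = 2/5
CG = +√(2/5) = +0.632456

+0.632456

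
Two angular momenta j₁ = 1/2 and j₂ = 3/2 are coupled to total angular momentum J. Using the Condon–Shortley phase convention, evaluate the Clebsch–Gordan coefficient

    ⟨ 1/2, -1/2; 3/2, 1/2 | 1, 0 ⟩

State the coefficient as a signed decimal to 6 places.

−√(1/2) ≈ -0.707107

triangle: 1!×0!×2!/4! = 2/24
(j±m)!: 0!×1!×2!×1!×1!×1! = 2
prefactor² = (2J+1)×Δ×N² = 1/2
  k=1: −1/(1!×0!×0!×1!×0!×1!) = -1
Σ = -1  ⇒  CG² = 1/2×(-1)² = 1/2
CG = −√(1/2) = -0.707107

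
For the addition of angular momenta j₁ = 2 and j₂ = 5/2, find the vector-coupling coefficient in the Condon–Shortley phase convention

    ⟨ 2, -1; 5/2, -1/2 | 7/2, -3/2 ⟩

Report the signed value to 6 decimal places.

j₁+j₂−J=1  J+j₁−j₂=3  J−j₁+j₂=4  j₁+j₂+J+1=9
(j₁±m₁, j₂±m₂, J±M) = (1,3,2,3,2,5)
P² = 384/7
sum k=0..1:
  [0] +1/24 = 1/24
  [1] −1/12 = -1/12
S = -1/24
C² = P²·S² = 2/21 ; C = -0.308607

−√(2/21) ≈ -0.308607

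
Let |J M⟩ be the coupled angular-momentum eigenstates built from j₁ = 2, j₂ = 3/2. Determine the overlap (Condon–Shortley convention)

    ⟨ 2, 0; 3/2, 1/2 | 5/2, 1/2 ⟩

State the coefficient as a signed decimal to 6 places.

triangle: 1!×3!×2!/7! = 12/5040
(j±m)!: 2!×2!×2!×1!×3!×2! = 96
prefactor² = (2J+1)×Δ×N² = 48/35
  k=0: +1/(0!×1!×2!×2!×1!×0!) = 1/4
  k=1: −1/(1!×0!×1!×1!×2!×1!) = -1/2
Σ = -1/4  ⇒  CG² = 48/35×(-1/4)² = 3/35
CG = −√(3/35) = -0.292770

-0.292770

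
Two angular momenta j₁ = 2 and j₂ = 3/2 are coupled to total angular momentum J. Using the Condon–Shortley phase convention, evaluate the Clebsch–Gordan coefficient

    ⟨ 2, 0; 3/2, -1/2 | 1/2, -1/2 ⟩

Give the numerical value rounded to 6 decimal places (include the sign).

j₁+j₂−J=3  J+j₁−j₂=1  J−j₁+j₂=0  j₁+j₂+J+1=5
(j₁±m₁, j₂±m₂, J±M) = (2,2,1,2,0,1)
P² = 4/5
sum k=1..1:
  [1] −1/2 = -1/2
S = -1/2
C² = P²·S² = 1/5 ; C = -0.447214

-0.447214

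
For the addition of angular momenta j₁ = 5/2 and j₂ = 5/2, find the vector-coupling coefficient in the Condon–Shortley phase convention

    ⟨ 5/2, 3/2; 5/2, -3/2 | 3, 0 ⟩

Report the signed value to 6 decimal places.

+√(49/180) ≈ +0.521749

triangle: 2!*3!*3!/9! = 72/362880
(j±m)!: 4!*1!*1!*4!*3!*3! = 20736
prefactor² = (2J+1)*Δ*N² = 144/5
  k=0: +1/(0!*2!*1!*1!*2!*2!) = 1/8
  k=1: −1/(1!*1!*0!*0!*3!*3!) = -1/36
Σ = 7/72  ⇒  CG² = 144/5*7/72² = 49/180
CG = +√(49/180) = +0.521749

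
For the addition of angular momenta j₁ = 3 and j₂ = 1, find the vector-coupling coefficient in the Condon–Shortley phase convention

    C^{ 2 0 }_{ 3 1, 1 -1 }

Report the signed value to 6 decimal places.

triangle: 2!×4!×0!/7! = 48/5040
(j±m)!: 4!×2!×0!×2!×2!×2! = 384
prefactor² = (2J+1)×Δ×N² = 128/7
  k=0: +1/(0!×2!×2!×0!×2!×0!) = 1/8
Σ = 1/8  ⇒  CG² = 128/7×1/8² = 2/7
CG = +√(2/7) = +0.534522

+0.534522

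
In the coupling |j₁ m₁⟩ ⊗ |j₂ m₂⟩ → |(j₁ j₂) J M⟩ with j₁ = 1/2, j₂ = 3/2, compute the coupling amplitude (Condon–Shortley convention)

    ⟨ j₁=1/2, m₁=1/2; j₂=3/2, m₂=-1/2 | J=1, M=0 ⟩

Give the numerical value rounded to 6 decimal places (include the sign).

+√(1/2) ≈ +0.707107

j₁+j₂−J=1  J+j₁−j₂=0  J−j₁+j₂=2  j₁+j₂+J+1=4
(j₁±m₁, j₂±m₂, J±M) = (1,0,1,2,1,1)
P² = 1/2
sum k=0..0:
  [0] +1/1 = 1
S = 1
C² = P²·S² = 1/2 ; C = +0.707107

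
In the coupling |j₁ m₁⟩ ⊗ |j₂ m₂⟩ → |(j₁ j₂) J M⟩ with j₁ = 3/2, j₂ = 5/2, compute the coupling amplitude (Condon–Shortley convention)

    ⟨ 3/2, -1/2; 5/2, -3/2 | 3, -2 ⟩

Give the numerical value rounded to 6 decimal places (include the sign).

√[7·1!2!4!/8! · 1!2!1!4!1!5!] = √(48)
  +(−1)^0/∏(0,1,2,1,0,3)! = 1/12  (running 1/12)
  +(−1)^1/∏(1,0,1,0,1,4)! = -1/24  (running 1/24)
⟨..|..⟩ = √(48)·(1/24) = +0.288675

+0.288675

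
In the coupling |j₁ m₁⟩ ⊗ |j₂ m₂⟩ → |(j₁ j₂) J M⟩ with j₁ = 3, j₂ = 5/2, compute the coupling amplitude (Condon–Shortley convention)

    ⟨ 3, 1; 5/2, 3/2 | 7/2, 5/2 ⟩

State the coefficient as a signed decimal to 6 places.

-0.398410

triangle: 2!*4!*3!/10! = 288/3628800
(j±m)!: 4!*2!*4!*1!*6!*1! = 829440
prefactor² = (2J+1)*Δ*N² = 18432/35
  k=1: −1/(1!*1!*1!*3!*3!*0!) = -1/36
  k=2: +1/(2!*0!*0!*2!*4!*1!) = 1/96
Σ = -5/288  ⇒  CG² = 18432/35*(-5/288)² = 10/63
CG = −√(10/63) = -0.398410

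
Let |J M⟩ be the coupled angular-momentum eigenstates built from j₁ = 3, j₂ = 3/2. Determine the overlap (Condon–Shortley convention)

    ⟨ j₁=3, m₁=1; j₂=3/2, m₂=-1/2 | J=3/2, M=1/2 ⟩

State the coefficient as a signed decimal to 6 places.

−√(12/35) ≈ -0.585540

triangle: 3!·3!·0!/7! = 36/5040
(j±m)!: 4!·2!·1!·2!·2!·1! = 192
prefactor² = (2J+1)·Δ·N² = 192/35
  k=1: −1/(1!·2!·1!·0!·2!·0!) = -1/4
Σ = -1/4  ⇒  CG² = 192/35·(-1/4)² = 12/35
CG = −√(12/35) = -0.585540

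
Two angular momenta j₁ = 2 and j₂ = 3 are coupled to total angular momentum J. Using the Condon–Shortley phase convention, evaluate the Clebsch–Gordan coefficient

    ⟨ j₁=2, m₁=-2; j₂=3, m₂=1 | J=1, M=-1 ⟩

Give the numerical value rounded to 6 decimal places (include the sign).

+0.169031  (= +√(1/35))

j₁+j₂−J=4  J+j₁−j₂=0  J−j₁+j₂=2  j₁+j₂+J+1=7
(j₁±m₁, j₂±m₂, J±M) = (0,4,4,2,0,2)
P² = 2304/35
sum k=4..4:
  [4] +1/48 = 1/48
S = 1/48
C² = P²·S² = 1/35 ; C = +0.169031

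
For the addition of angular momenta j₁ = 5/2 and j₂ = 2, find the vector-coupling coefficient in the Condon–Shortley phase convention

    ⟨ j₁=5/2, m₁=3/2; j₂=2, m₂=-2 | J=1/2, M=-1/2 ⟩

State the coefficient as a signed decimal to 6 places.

+0.258199

√[2·4!1!0!/6! · 4!1!0!4!0!1!] = √(192/5)
  +(−1)^0/∏(0,4,1,0,0,0)! = 1/24  (running 1/24)
⟨..|..⟩ = √(192/5)·(1/24) = +0.258199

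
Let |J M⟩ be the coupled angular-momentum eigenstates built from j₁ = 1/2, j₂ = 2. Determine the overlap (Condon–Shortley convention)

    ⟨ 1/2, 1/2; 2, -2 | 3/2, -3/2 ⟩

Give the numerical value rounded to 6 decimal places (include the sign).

+0.894427  (= +√(4/5))

√[4·1!0!3!/5! · 1!0!0!4!0!3!] = √(144/5)
  +(−1)^0/∏(0,1,0,0,0,3)! = 1/6  (running 1/6)
⟨..|..⟩ = √(144/5)·(1/6) = +0.894427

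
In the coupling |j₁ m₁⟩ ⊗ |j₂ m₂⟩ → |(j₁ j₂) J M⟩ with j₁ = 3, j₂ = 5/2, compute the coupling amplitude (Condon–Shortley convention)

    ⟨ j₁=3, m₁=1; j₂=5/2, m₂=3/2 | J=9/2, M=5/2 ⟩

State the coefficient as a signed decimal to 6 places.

√[10·1!5!4!/11! · 4!2!4!1!7!2!] = √(92160/11)
  +(−1)^0/∏(0,1,2,4,3,0)! = 1/288  (running 1/288)
  +(−1)^1/∏(1,0,1,3,4,1)! = -1/144  (running -1/288)
⟨..|..⟩ = √(92160/11)·(-1/288) = -0.317821

-0.317821  (= −√(10/99))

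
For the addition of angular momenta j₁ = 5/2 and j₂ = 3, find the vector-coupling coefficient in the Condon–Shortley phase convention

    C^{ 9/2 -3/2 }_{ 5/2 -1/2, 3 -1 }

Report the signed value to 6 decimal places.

+√(5/231) ≈ +0.147122

j₁+j₂−J=1  J+j₁−j₂=4  J−j₁+j₂=5  j₁+j₂+J+1=11
(j₁±m₁, j₂±m₂, J±M) = (2,3,2,4,3,6)
P² = 138240/77
sum k=0..1:
  [0] +1/72 = 1/72
  [1] −1/96 = -1/96
S = 1/288
C² = P²·S² = 5/231 ; C = +0.147122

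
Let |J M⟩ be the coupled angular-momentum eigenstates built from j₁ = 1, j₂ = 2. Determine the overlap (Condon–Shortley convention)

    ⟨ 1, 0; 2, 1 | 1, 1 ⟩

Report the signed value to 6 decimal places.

triangle: 2!*0!*2!/5! = 4/120
(j±m)!: 1!*1!*3!*1!*2!*0! = 12
prefactor² = (2J+1)*Δ*N² = 6/5
  k=1: −1/(1!*1!*0!*2!*0!*0!) = -1/2
Σ = -1/2  ⇒  CG² = 6/5*(-1/2)² = 3/10
CG = −√(3/10) = -0.547723

-0.547723  (= −√(3/10))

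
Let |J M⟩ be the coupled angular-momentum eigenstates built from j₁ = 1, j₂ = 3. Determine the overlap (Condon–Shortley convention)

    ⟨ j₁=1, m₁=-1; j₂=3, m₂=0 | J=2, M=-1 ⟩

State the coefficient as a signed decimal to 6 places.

j₁+j₂−J=2  J+j₁−j₂=0  J−j₁+j₂=4  j₁+j₂+J+1=7
(j₁±m₁, j₂±m₂, J±M) = (0,2,3,3,1,3)
P² = 144/7
sum k=2..2:
  [2] +1/12 = 1/12
S = 1/12
C² = P²·S² = 1/7 ; C = +0.377964

+√(1/7) = +0.377964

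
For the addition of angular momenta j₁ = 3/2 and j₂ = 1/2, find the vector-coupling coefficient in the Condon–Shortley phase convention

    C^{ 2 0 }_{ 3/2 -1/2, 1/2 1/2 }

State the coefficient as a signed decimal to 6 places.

triangle: 0!×3!×1!/5! = 6/120
(j±m)!: 1!×2!×1!×0!×2!×2! = 8
prefactor² = (2J+1)×Δ×N² = 2
  k=0: +1/(0!×0!×2!×1!×1!×0!) = 1/2
Σ = 1/2  ⇒  CG² = 2×1/2² = 1/2
CG = +√(1/2) = +0.707107

+0.707107  (= +√(1/2))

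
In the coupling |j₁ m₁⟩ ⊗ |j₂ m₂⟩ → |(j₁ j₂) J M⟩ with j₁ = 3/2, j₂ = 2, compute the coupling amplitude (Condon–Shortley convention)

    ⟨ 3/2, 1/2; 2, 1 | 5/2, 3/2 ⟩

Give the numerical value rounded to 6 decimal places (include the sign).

−√(1/35) ≈ -0.169031

j₁+j₂−J=1  J+j₁−j₂=2  J−j₁+j₂=3  j₁+j₂+J+1=7
(j₁±m₁, j₂±m₂, J±M) = (2,1,3,1,4,1)
P² = 144/35
sum k=0..1:
  [0] +1/6 = 1/6
  [1] −1/4 = -1/4
S = -1/12
C² = P²·S² = 1/35 ; C = -0.169031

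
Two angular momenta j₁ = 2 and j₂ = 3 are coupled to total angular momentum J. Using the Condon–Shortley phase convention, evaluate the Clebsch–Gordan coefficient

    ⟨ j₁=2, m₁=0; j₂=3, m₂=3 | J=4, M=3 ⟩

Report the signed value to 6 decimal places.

triangle: 1!×3!×5!/10! = 720/3628800
(j±m)!: 2!×2!×6!×0!×7!×1! = 14515200
prefactor² = (2J+1)×Δ×N² = 25920
  k=1: −1/(1!×0!×1!×5!×2!×0!) = -1/240
Σ = -1/240  ⇒  CG² = 25920×(-1/240)² = 9/20
CG = −√(9/20) = -0.670820

−√(9/20) = -0.670820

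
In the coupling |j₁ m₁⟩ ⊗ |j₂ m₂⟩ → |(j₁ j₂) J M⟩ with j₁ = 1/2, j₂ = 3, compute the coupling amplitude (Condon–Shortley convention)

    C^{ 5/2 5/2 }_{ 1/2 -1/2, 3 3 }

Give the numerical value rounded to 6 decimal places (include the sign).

-0.925820

√[6·1!0!5!/7! · 0!1!6!0!5!0!] = √(86400/7)
  +(−1)^1/∏(1,0,0,5,0,0)! = -1/120  (running -1/120)
⟨..|..⟩ = √(86400/7)·(-1/120) = -0.925820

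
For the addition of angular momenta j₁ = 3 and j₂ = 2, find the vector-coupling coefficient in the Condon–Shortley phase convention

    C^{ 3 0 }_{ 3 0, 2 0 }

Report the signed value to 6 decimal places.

-0.516398

j₁+j₂−J=2  J+j₁−j₂=4  J−j₁+j₂=2  j₁+j₂+J+1=9
(j₁±m₁, j₂±m₂, J±M) = (3,3,2,2,3,3)
P² = 48/5
sum k=0..2:
  [0] +1/24 = 1/24
  [1] −1/4 = -1/4
  [2] +1/24 = 1/24
S = -1/6
C² = P²·S² = 4/15 ; C = -0.516398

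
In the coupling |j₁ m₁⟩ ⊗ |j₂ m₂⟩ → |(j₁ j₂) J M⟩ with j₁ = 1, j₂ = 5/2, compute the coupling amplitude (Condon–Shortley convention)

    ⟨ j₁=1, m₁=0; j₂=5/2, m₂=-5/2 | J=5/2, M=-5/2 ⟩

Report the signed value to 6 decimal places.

+√(5/7) ≈ +0.845154

√[6·1!1!4!/7! · 1!1!0!5!0!5!] = √(2880/7)
  +(−1)^0/∏(0,1,1,0,0,4)! = 1/24  (running 1/24)
⟨..|..⟩ = √(2880/7)·(1/24) = +0.845154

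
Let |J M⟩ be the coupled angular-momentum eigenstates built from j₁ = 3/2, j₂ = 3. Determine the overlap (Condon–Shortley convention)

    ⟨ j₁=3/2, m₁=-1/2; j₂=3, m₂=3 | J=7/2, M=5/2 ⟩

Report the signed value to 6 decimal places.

-0.617213  (= −√(8/21))

triangle: 1!·2!·5!/9! = 240/362880
(j±m)!: 1!·2!·6!·0!·6!·1! = 1036800
prefactor² = (2J+1)·Δ·N² = 38400/7
  k=1: −1/(1!·0!·1!·5!·1!·0!) = -1/120
Σ = -1/120  ⇒  CG² = 38400/7·(-1/120)² = 8/21
CG = −√(8/21) = -0.617213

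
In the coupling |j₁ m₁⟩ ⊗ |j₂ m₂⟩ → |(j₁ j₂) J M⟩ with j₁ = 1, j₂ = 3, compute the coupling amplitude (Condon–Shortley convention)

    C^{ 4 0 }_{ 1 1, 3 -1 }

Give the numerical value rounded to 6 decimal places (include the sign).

j₁+j₂−J=0  J+j₁−j₂=2  J−j₁+j₂=6  j₁+j₂+J+1=9
(j₁±m₁, j₂±m₂, J±M) = (2,0,2,4,4,4)
P² = 13824/7
sum k=0..0:
  [0] +1/96 = 1/96
S = 1/96
C² = P²·S² = 3/14 ; C = +0.462910

+√(3/14) = +0.462910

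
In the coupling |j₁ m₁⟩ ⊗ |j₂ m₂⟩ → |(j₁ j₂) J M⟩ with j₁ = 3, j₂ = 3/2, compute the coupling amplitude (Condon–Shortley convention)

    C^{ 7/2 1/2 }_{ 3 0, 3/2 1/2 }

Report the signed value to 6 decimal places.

√[8·1!5!2!/9! · 3!3!2!1!4!3!] = √(384/7)
  +(−1)^0/∏(0,1,3,2,2,0)! = 1/24  (running 1/24)
  +(−1)^1/∏(1,0,2,1,3,1)! = -1/12  (running -1/24)
⟨..|..⟩ = √(384/7)·(-1/24) = -0.308607

−√(2/21) = -0.308607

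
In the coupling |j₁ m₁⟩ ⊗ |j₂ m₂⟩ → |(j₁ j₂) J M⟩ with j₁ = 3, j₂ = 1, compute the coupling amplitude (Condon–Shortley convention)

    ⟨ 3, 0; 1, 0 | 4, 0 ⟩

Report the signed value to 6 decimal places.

+√(4/7) = +0.755929

triangle: 0!*6!*2!/9! = 1440/362880
(j±m)!: 3!*3!*1!*1!*4!*4! = 20736
prefactor² = (2J+1)*Δ*N² = 5184/7
  k=0: +1/(0!*0!*3!*1!*3!*1!) = 1/36
Σ = 1/36  ⇒  CG² = 5184/7*1/36² = 4/7
CG = +√(4/7) = +0.755929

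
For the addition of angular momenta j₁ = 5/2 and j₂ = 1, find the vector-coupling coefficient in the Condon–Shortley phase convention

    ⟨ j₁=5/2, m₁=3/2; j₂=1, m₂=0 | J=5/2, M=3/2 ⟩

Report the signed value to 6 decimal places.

√[6·1!4!1!/7! · 4!1!1!1!4!1!] = √(576/35)
  +(−1)^0/∏(0,1,1,1,3,0)! = 1/6  (running 1/6)
  +(−1)^1/∏(1,0,0,0,4,1)! = -1/24  (running 1/8)
⟨..|..⟩ = √(576/35)·(1/8) = +0.507093

+0.507093  (= +√(9/35))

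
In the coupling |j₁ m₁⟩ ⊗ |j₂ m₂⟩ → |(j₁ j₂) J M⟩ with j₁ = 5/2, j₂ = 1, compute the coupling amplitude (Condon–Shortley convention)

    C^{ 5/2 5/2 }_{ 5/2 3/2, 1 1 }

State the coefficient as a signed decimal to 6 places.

j₁+j₂−J=1  J+j₁−j₂=4  J−j₁+j₂=1  j₁+j₂+J+1=7
(j₁±m₁, j₂±m₂, J±M) = (4,1,2,0,5,0)
P² = 1152/7
sum k=1..1:
  [1] −1/24 = -1/24
S = -1/24
C² = P²·S² = 2/7 ; C = -0.534522

-0.534522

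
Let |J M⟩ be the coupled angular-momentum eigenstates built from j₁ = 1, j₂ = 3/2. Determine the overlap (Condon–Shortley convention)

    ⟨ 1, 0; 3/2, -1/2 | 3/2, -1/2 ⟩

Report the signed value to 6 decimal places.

j₁+j₂−J=1  J+j₁−j₂=1  J−j₁+j₂=2  j₁+j₂+J+1=5
(j₁±m₁, j₂±m₂, J±M) = (1,1,1,2,1,2)
P² = 4/15
sum k=0..1:
  [0] +1/1 = 1
  [1] −1/2 = -1/2
S = 1/2
C² = P²·S² = 1/15 ; C = +0.258199

+0.258199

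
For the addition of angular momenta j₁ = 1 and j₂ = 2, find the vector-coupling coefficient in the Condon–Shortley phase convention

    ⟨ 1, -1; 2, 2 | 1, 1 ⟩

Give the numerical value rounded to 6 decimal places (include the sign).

√[3·2!0!2!/5! · 0!2!4!0!2!0!] = √(48/5)
  +(−1)^2/∏(2,0,0,2,0,0)! = 1/4  (running 1/4)
⟨..|..⟩ = √(48/5)·(1/4) = +0.774597

+0.774597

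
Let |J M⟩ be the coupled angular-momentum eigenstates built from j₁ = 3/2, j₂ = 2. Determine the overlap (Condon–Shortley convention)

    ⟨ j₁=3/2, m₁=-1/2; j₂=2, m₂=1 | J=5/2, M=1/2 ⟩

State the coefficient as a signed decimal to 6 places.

j₁+j₂−J=1  J+j₁−j₂=2  J−j₁+j₂=3  j₁+j₂+J+1=7
(j₁±m₁, j₂±m₂, J±M) = (1,2,3,1,3,2)
P² = 72/35
sum k=0..1:
  [0] +1/12 = 1/12
  [1] −1/2 = -1/2
S = -5/12
C² = P²·S² = 5/14 ; C = -0.597614

-0.597614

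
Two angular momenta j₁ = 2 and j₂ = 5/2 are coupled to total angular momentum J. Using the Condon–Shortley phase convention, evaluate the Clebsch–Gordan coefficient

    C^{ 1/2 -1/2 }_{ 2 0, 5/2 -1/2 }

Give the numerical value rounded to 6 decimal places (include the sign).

+0.447214

triangle: 4!·0!·1!/6! = 24/720
(j±m)!: 2!·2!·2!·3!·0!·1! = 48
prefactor² = (2J+1)·Δ·N² = 16/5
  k=2: +1/(2!·2!·0!·0!·0!·1!) = 1/4
Σ = 1/4  ⇒  CG² = 16/5·1/4² = 1/5
CG = +√(1/5) = +0.447214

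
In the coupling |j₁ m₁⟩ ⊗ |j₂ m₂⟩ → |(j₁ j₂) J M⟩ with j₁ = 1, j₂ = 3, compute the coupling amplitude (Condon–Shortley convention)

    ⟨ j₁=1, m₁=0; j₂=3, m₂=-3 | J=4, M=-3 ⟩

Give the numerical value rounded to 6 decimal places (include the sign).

√[9·0!2!6!/9! · 1!1!0!6!1!7!] = √(129600)
  +(−1)^0/∏(0,0,1,0,1,6)! = 1/720  (running 1/720)
⟨..|..⟩ = √(129600)·(1/720) = +0.500000

+√(1/4) ≈ +0.500000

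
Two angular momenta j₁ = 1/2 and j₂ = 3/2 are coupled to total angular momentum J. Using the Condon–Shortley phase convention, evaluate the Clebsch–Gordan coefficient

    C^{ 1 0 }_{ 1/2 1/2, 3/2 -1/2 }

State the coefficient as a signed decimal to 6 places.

j₁+j₂−J=1  J+j₁−j₂=0  J−j₁+j₂=2  j₁+j₂+J+1=4
(j₁±m₁, j₂±m₂, J±M) = (1,0,1,2,1,1)
P² = 1/2
sum k=0..0:
  [0] +1/1 = 1
S = 1
C² = P²·S² = 1/2 ; C = +0.707107

+0.707107  (= +√(1/2))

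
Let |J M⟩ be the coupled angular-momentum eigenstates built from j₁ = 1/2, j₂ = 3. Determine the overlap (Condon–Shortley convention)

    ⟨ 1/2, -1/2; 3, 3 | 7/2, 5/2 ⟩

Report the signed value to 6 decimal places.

j₁+j₂−J=0  J+j₁−j₂=1  J−j₁+j₂=6  j₁+j₂+J+1=8
(j₁±m₁, j₂±m₂, J±M) = (0,1,6,0,6,1)
P² = 518400/7
sum k=0..0:
  [0] +1/720 = 1/720
S = 1/720
C² = P²·S² = 1/7 ; C = +0.377964

+0.377964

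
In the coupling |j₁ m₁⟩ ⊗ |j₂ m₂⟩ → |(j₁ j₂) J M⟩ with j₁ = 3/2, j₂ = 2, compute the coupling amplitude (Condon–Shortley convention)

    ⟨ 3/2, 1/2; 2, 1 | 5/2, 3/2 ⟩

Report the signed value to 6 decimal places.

j₁+j₂−J=1  J+j₁−j₂=2  J−j₁+j₂=3  j₁+j₂+J+1=7
(j₁±m₁, j₂±m₂, J±M) = (2,1,3,1,4,1)
P² = 144/35
sum k=0..1:
  [0] +1/6 = 1/6
  [1] −1/4 = -1/4
S = -1/12
C² = P²·S² = 1/35 ; C = -0.169031

-0.169031  (= −√(1/35))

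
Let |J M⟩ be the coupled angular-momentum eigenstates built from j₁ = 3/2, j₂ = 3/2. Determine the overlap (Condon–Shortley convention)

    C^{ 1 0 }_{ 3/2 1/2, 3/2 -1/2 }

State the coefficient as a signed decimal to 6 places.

j₁+j₂−J=2  J+j₁−j₂=1  J−j₁+j₂=1  j₁+j₂+J+1=5
(j₁±m₁, j₂±m₂, J±M) = (2,1,1,2,1,1)
P² = 1/5
sum k=0..1:
  [0] +1/2 = 1/2
  [1] −1/1 = -1
S = -1/2
C² = P²·S² = 1/20 ; C = -0.223607

−√(1/20) = -0.223607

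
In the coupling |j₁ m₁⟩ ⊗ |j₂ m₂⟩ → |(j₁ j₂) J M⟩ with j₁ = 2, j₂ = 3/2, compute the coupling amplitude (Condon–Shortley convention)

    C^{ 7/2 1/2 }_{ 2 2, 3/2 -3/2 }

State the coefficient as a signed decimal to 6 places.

+0.169031  (= +√(1/35))

triangle: 0!·4!·3!/8! = 144/40320
(j±m)!: 4!·0!·0!·3!·4!·3! = 20736
prefactor² = (2J+1)·Δ·N² = 20736/35
  k=0: +1/(0!·0!·0!·0!·4!·3!) = 1/144
Σ = 1/144  ⇒  CG² = 20736/35·1/144² = 1/35
CG = +√(1/35) = +0.169031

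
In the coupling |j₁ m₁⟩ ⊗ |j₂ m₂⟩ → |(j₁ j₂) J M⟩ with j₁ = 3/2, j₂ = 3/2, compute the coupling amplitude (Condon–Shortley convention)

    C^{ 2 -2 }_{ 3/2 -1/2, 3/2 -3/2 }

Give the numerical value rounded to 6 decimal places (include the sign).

√[5·1!2!2!/6! · 1!2!0!3!0!4!] = √(8)
  +(−1)^0/∏(0,1,2,0,0,2)! = 1/4  (running 1/4)
⟨..|..⟩ = √(8)·(1/4) = +0.707107

+0.707107  (= +√(1/2))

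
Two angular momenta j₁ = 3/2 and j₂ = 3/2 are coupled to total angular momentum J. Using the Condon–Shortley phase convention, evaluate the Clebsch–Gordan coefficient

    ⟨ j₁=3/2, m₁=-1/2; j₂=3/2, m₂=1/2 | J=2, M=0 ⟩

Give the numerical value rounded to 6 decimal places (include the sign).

-0.500000

triangle: 1!*2!*2!/6! = 4/720
(j±m)!: 1!*2!*2!*1!*2!*2! = 16
prefactor² = (2J+1)*Δ*N² = 4/9
  k=0: +1/(0!*1!*2!*2!*0!*0!) = 1/4
  k=1: −1/(1!*0!*1!*1!*1!*1!) = -1
Σ = -3/4  ⇒  CG² = 4/9*(-3/4)² = 1/4
CG = −√(1/4) = -0.500000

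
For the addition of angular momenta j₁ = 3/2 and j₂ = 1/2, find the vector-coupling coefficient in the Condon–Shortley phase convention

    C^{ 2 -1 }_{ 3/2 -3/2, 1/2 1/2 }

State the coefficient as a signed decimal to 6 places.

+0.500000

j₁+j₂−J=0  J+j₁−j₂=3  J−j₁+j₂=1  j₁+j₂+J+1=5
(j₁±m₁, j₂±m₂, J±M) = (0,3,1,0,1,3)
P² = 9
sum k=0..0:
  [0] +1/6 = 1/6
S = 1/6
C² = P²·S² = 1/4 ; C = +0.500000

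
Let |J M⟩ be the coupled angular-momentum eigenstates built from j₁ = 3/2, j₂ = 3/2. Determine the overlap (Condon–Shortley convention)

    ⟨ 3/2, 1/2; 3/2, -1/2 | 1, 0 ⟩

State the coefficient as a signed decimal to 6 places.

−√(1/20) ≈ -0.223607

triangle: 2!*1!*1!/5! = 2/120
(j±m)!: 2!*1!*1!*2!*1!*1! = 4
prefactor² = (2J+1)*Δ*N² = 1/5
  k=0: +1/(0!*2!*1!*1!*0!*0!) = 1/2
  k=1: −1/(1!*1!*0!*0!*1!*1!) = -1
Σ = -1/2  ⇒  CG² = 1/5*(-1/2)² = 1/20
CG = −√(1/20) = -0.223607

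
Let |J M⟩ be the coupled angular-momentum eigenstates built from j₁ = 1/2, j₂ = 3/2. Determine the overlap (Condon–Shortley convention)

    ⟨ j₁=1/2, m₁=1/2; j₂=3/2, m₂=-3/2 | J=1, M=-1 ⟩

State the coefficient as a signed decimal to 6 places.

√[3·1!0!2!/4! · 1!0!0!3!0!2!] = √(3)
  +(−1)^0/∏(0,1,0,0,0,2)! = 1/2  (running 1/2)
⟨..|..⟩ = √(3)·(1/2) = +0.866025

+0.866025  (= +√(3/4))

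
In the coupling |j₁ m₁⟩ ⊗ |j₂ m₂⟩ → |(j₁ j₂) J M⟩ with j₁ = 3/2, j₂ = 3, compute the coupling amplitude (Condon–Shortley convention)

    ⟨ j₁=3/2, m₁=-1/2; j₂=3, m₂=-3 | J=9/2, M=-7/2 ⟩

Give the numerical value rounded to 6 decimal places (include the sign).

j₁+j₂−J=0  J+j₁−j₂=3  J−j₁+j₂=6  j₁+j₂+J+1=10
(j₁±m₁, j₂±m₂, J±M) = (1,2,0,6,1,8)
P² = 691200
sum k=0..0:
  [0] +1/1440 = 1/1440
S = 1/1440
C² = P²·S² = 1/3 ; C = +0.577350

+0.577350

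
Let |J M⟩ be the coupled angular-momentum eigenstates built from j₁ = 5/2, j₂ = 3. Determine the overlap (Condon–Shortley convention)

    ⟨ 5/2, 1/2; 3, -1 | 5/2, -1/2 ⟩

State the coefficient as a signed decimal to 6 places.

triangle: 3!*2!*3!/9! = 72/362880
(j±m)!: 3!*2!*2!*4!*2!*3! = 6912
prefactor² = (2J+1)*Δ*N² = 288/35
  k=0: +1/(0!*3!*2!*2!*0!*1!) = 1/24
  k=1: −1/(1!*2!*1!*1!*1!*2!) = -1/4
  k=2: +1/(2!*1!*0!*0!*2!*3!) = 1/24
Σ = -1/6  ⇒  CG² = 288/35*(-1/6)² = 8/35
CG = −√(8/35) = -0.478091

-0.478091  (= −√(8/35))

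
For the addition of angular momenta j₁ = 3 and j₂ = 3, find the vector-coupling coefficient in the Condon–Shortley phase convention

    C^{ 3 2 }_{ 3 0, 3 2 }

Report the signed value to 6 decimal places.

triangle: 3!·3!·3!/10! = 216/3628800
(j±m)!: 3!·3!·5!·1!·5!·1! = 518400
prefactor² = (2J+1)·Δ·N² = 216
  k=2: +1/(2!·1!·1!·3!·2!·0!) = 1/24
  k=3: −1/(3!·0!·0!·2!·3!·1!) = -1/72
Σ = 1/36  ⇒  CG² = 216·1/36² = 1/6
CG = +√(1/6) = +0.408248

+√(1/6) ≈ +0.408248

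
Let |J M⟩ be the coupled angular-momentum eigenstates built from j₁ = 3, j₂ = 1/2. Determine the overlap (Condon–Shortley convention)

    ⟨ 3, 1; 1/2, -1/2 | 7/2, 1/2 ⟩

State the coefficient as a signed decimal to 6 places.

+0.654654

j₁+j₂−J=0  J+j₁−j₂=6  J−j₁+j₂=1  j₁+j₂+J+1=8
(j₁±m₁, j₂±m₂, J±M) = (4,2,0,1,4,3)
P² = 6912/7
sum k=0..0:
  [0] +1/48 = 1/48
S = 1/48
C² = P²·S² = 3/7 ; C = +0.654654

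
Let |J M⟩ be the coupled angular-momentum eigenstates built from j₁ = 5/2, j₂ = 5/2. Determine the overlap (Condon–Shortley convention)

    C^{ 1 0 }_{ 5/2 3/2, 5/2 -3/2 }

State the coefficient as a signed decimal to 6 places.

−√(9/70) = -0.358569

triangle: 4!·1!·1!/7! = 24/5040
(j±m)!: 4!·1!·1!·4!·1!·1! = 576
prefactor² = (2J+1)·Δ·N² = 288/35
  k=0: +1/(0!·4!·1!·1!·0!·0!) = 1/24
  k=1: −1/(1!·3!·0!·0!·1!·1!) = -1/6
Σ = -1/8  ⇒  CG² = 288/35·(-1/8)² = 9/70
CG = −√(9/70) = -0.358569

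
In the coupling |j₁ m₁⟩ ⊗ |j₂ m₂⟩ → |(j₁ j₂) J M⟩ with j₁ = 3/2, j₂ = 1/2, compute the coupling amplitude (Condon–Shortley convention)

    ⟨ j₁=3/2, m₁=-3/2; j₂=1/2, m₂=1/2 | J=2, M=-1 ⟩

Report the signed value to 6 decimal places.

+0.500000  (= +√(1/4))

triangle: 0!×3!×1!/5! = 6/120
(j±m)!: 0!×3!×1!×0!×1!×3! = 36
prefactor² = (2J+1)×Δ×N² = 9
  k=0: +1/(0!×0!×3!×1!×0!×0!) = 1/6
Σ = 1/6  ⇒  CG² = 9×1/6² = 1/4
CG = +√(1/4) = +0.500000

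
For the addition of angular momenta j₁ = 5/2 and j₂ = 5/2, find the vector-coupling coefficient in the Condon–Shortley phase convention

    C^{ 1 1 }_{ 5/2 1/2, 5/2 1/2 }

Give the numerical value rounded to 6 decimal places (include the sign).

+√(9/35) ≈ +0.507093

√[3·4!1!1!/7! · 3!2!3!2!2!0!] = √(144/35)
  +(−1)^2/∏(2,2,0,1,1,0)! = 1/4  (running 1/4)
⟨..|..⟩ = √(144/35)·(1/4) = +0.507093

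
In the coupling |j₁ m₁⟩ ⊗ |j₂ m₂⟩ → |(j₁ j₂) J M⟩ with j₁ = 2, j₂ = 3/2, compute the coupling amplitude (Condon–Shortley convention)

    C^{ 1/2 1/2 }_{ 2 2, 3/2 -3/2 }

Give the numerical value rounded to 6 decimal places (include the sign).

triangle: 3!·1!·0!/5! = 6/120
(j±m)!: 4!·0!·0!·3!·1!·0! = 144
prefactor² = (2J+1)·Δ·N² = 72/5
  k=0: +1/(0!·3!·0!·0!·1!·0!) = 1/6
Σ = 1/6  ⇒  CG² = 72/5·1/6² = 2/5
CG = +√(2/5) = +0.632456

+0.632456  (= +√(2/5))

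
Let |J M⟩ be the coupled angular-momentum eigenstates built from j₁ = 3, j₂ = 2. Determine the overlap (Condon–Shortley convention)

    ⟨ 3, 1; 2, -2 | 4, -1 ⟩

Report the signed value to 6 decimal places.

triangle: 1!×5!×3!/10! = 720/3628800
(j±m)!: 4!×2!×0!×4!×3!×5! = 829440
prefactor² = (2J+1)×Δ×N² = 10368/7
  k=0: +1/(0!×1!×2!×0!×3!×3!) = 1/72
Σ = 1/72  ⇒  CG² = 10368/7×1/72² = 2/7
CG = +√(2/7) = +0.534522

+0.534522  (= +√(2/7))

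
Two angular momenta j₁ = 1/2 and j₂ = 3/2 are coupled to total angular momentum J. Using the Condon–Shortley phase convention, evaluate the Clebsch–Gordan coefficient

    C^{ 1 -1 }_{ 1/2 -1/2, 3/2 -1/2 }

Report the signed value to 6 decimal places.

-0.500000

√[3·1!0!2!/4! · 0!1!1!2!0!2!] = √(1)
  +(−1)^1/∏(1,0,0,0,0,2)! = -1/2  (running -1/2)
⟨..|..⟩ = √(1)·(-1/2) = -0.500000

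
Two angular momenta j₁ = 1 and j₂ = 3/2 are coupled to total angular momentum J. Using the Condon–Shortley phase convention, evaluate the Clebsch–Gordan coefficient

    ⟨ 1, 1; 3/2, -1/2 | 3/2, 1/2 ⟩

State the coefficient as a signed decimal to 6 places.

+√(8/15) ≈ +0.730297

triangle: 1!×1!×2!/5! = 2/120
(j±m)!: 2!×0!×1!×2!×2!×1! = 8
prefactor² = (2J+1)×Δ×N² = 8/15
  k=0: +1/(0!×1!×0!×1!×1!×1!) = 1
Σ = 1  ⇒  CG² = 8/15×1² = 8/15
CG = +√(8/15) = +0.730297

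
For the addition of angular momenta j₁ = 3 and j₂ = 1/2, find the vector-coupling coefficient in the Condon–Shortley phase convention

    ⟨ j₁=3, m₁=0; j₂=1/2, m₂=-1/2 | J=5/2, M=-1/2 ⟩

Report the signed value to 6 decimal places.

+√(3/7) ≈ +0.654654

triangle: 1!*5!*0!/7! = 120/5040
(j±m)!: 3!*3!*0!*1!*2!*3! = 432
prefactor² = (2J+1)*Δ*N² = 432/7
  k=0: +1/(0!*1!*3!*0!*2!*0!) = 1/12
Σ = 1/12  ⇒  CG² = 432/7*1/12² = 3/7
CG = +√(3/7) = +0.654654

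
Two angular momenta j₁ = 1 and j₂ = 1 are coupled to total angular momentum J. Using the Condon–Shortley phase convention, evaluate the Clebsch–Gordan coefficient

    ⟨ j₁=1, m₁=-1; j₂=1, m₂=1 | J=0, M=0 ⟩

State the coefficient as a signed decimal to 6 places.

+√(1/3) = +0.577350

√[1·2!0!0!/3! · 0!2!2!0!0!0!] = √(4/3)
  +(−1)^2/∏(2,0,0,0,0,0)! = 1/2  (running 1/2)
⟨..|..⟩ = √(4/3)·(1/2) = +0.577350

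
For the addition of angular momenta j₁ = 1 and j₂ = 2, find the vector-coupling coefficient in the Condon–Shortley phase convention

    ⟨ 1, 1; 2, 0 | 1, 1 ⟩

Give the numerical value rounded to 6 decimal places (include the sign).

+0.316228

triangle: 2!·0!·2!/5! = 4/120
(j±m)!: 2!·0!·2!·2!·2!·0! = 16
prefactor² = (2J+1)·Δ·N² = 8/5
  k=0: +1/(0!·2!·0!·2!·0!·0!) = 1/4
Σ = 1/4  ⇒  CG² = 8/5·1/4² = 1/10
CG = +√(1/10) = +0.316228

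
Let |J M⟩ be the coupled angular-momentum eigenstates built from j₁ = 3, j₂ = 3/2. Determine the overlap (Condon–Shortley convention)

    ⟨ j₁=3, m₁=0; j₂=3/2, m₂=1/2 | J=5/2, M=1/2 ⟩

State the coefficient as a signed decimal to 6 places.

triangle: 2!*4!*1!/8! = 48/40320
(j±m)!: 3!*3!*2!*1!*3!*2! = 864
prefactor² = (2J+1)*Δ*N² = 216/35
  k=1: −1/(1!*1!*2!*1!*2!*0!) = -1/4
  k=2: +1/(2!*0!*1!*0!*3!*1!) = 1/12
Σ = -1/6  ⇒  CG² = 216/35*(-1/6)² = 6/35
CG = −√(6/35) = -0.414039

−√(6/35) ≈ -0.414039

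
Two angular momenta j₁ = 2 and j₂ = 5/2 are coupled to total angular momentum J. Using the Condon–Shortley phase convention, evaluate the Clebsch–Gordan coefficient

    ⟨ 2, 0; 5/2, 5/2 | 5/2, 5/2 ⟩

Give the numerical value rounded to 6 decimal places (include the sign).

+√(5/14) = +0.597614

triangle: 2!·2!·3!/8! = 24/40320
(j±m)!: 2!·2!·5!·0!·5!·0! = 57600
prefactor² = (2J+1)·Δ·N² = 1440/7
  k=2: +1/(2!·0!·0!·3!·2!·0!) = 1/24
Σ = 1/24  ⇒  CG² = 1440/7·1/24² = 5/14
CG = +√(5/14) = +0.597614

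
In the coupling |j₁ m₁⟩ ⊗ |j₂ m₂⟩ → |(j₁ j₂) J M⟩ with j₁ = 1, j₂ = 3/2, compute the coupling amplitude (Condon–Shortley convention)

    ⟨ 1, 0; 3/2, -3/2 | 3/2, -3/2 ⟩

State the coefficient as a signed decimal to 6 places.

+√(3/5) ≈ +0.774597

√[4·1!1!2!/5! · 1!1!0!3!0!3!] = √(12/5)
  +(−1)^0/∏(0,1,1,0,0,2)! = 1/2  (running 1/2)
⟨..|..⟩ = √(12/5)·(1/2) = +0.774597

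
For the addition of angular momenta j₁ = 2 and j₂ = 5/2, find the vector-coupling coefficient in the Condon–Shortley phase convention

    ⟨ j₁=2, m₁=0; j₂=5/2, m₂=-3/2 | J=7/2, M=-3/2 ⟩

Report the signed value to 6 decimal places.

+0.534522  (= +√(2/7))

j₁+j₂−J=1  J+j₁−j₂=3  J−j₁+j₂=4  j₁+j₂+J+1=9
(j₁±m₁, j₂±m₂, J±M) = (2,2,1,4,2,5)
P² = 512/7
sum k=0..1:
  [0] +1/12 = 1/12
  [1] −1/48 = -1/48
S = 1/16
C² = P²·S² = 2/7 ; C = +0.534522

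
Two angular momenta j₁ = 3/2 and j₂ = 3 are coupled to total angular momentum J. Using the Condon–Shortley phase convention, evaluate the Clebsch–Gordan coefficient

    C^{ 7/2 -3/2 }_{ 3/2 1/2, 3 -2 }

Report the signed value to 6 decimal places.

j₁+j₂−J=1  J+j₁−j₂=2  J−j₁+j₂=5  j₁+j₂+J+1=9
(j₁±m₁, j₂±m₂, J±M) = (2,1,1,5,2,5)
P² = 6400/21
sum k=0..1:
  [0] +1/24 = 1/24
  [1] −1/240 = -1/240
S = 3/80
C² = P²·S² = 3/7 ; C = +0.654654

+√(3/7) = +0.654654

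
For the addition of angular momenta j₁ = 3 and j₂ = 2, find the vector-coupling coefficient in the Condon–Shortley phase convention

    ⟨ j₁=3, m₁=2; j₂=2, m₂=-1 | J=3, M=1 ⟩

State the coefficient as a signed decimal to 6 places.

triangle: 2!×4!×2!/9! = 96/362880
(j±m)!: 5!×1!×1!×3!×4!×2! = 34560
prefactor² = (2J+1)×Δ×N² = 64
  k=0: +1/(0!×2!×1!×1!×3!×1!) = 1/12
  k=1: −1/(1!×1!×0!×0!×4!×2!) = -1/48
Σ = 1/16  ⇒  CG² = 64×1/16² = 1/4
CG = +√(1/4) = +0.500000

+√(1/4) = +0.500000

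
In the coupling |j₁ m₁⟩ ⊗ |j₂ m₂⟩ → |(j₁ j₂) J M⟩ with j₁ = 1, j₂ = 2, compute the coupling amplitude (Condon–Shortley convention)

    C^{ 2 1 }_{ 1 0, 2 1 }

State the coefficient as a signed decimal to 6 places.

-0.408248

√[5·1!1!3!/6! · 1!1!3!1!3!1!] = √(3/2)
  +(−1)^0/∏(0,1,1,3,0,0)! = 1/6  (running 1/6)
  +(−1)^1/∏(1,0,0,2,1,1)! = -1/2  (running -1/3)
⟨..|..⟩ = √(3/2)·(-1/3) = -0.408248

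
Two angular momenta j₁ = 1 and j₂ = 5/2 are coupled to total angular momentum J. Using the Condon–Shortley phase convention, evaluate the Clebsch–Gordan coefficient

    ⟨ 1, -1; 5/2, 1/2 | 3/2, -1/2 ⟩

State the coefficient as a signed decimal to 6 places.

+√(1/5) = +0.447214

√[4·2!0!3!/6! · 0!2!3!2!1!2!] = √(16/5)
  +(−1)^2/∏(2,0,0,1,0,2)! = 1/4  (running 1/4)
⟨..|..⟩ = √(16/5)·(1/4) = +0.447214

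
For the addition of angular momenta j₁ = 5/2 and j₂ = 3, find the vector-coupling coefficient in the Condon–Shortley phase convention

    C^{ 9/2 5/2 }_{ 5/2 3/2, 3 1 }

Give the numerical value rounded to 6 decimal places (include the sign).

+0.317821  (= +√(10/99))

√[10·1!4!5!/11! · 4!1!4!2!7!2!] = √(92160/11)
  +(−1)^0/∏(0,1,1,4,3,1)! = 1/144  (running 1/144)
  +(−1)^1/∏(1,0,0,3,4,2)! = -1/288  (running 1/288)
⟨..|..⟩ = √(92160/11)·(1/288) = +0.317821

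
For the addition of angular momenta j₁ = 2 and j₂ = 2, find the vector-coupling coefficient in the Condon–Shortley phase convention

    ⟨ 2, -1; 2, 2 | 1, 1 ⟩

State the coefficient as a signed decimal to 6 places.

-0.447214  (= −√(1/5))

j₁+j₂−J=3  J+j₁−j₂=1  J−j₁+j₂=1  j₁+j₂+J+1=6
(j₁±m₁, j₂±m₂, J±M) = (1,3,4,0,2,0)
P² = 36/5
sum k=3..3:
  [3] −1/6 = -1/6
S = -1/6
C² = P²·S² = 1/5 ; C = -0.447214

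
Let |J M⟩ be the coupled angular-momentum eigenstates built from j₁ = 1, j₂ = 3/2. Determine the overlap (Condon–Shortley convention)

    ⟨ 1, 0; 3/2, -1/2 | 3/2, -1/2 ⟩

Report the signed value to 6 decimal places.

+√(1/15) = +0.258199

j₁+j₂−J=1  J+j₁−j₂=1  J−j₁+j₂=2  j₁+j₂+J+1=5
(j₁±m₁, j₂±m₂, J±M) = (1,1,1,2,1,2)
P² = 4/15
sum k=0..1:
  [0] +1/1 = 1
  [1] −1/2 = -1/2
S = 1/2
C² = P²·S² = 1/15 ; C = +0.258199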